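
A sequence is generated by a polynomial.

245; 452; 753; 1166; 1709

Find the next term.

2400

207, 301, 413, 543
94, 112, 130
18, 18
The third differences are constant (18).
130 + 18 = 148;  543 + 148 = 691;  1709 + 691 = 2400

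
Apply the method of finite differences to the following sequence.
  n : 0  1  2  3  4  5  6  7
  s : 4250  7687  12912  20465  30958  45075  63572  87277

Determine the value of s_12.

D1: 3437 , 5225 , 7553 , 10493 , 14117 , 18497 , 23705
D2: 1788 , 2328 , 2940 , 3624 , 4380 , 5208
D3: 540 , 612 , 684 , 756 , 828
D4: 72 , 72 , 72 , 72
Fourth differences constant at 72.
828 + 72 = 900;  5208 + 900 = 6108;  23705 + 6108 = 29813;  87277 + 29813 = 117090
900 + 72 = 972;  6108 + 972 = 7080;  29813 + 7080 = 36893;  117090 + 36893 = 153983
972 + 72 = 1044;  7080 + 1044 = 8124;  36893 + 8124 = 45017;  153983 + 45017 = 199000
1044 + 72 = 1116;  8124 + 1116 = 9240;  45017 + 9240 = 54257;  199000 + 54257 = 253257
1116 + 72 = 1188;  9240 + 1188 = 10428;  54257 + 10428 = 64685;  253257 + 64685 = 317942

317942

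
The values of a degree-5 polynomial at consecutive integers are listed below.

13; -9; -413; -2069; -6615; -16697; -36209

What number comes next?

-70533

D1: -22 , -404 , -1656 , -4546 , -10082 , -19512
D2: -382 , -1252 , -2890 , -5536 , -9430
D3: -870 , -1638 , -2646 , -3894
D4: -768 , -1008 , -1248
D5: -240 , -240
Constant fifth difference = -240, so extend:
-1248 − 240 = -1488;  -3894 − 1488 = -5382;  -9430 − 5382 = -14812;  -19512 − 14812 = -34324;  -36209 − 34324 = -70533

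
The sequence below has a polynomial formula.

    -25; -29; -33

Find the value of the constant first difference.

-4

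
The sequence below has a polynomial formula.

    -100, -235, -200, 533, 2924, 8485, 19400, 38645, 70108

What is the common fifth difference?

120

Δ: -135, 35, 733, 2391, 5561, 10915, 19245, 31463
Δ²: 170, 698, 1658, 3170, 5354, 8330, 12218
Δ³: 528, 960, 1512, 2184, 2976, 3888
Δ⁴: 432, 552, 672, 792, 912
Δ⁵: 120, 120, 120, 120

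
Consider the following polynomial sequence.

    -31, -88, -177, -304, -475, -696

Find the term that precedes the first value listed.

-57, -89, -127, -171, -221
-32, -38, -44, -50
-6, -6, -6
The third differences are constant at -6.
Work back: -32 + 6 = -26;  -57 + 26 = -31;  -31 + 31 = 0

0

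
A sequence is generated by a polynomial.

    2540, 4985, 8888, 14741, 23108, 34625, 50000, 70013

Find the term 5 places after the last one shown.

Δ: 2445, 3903, 5853, 8367, 11517, 15375, 20013
Δ²: 1458, 1950, 2514, 3150, 3858, 4638
Δ³: 492, 564, 636, 708, 780
Δ⁴: 72, 72, 72, 72
Constant fourth difference = 72, so extend:
780 + 72 = 852;  4638 + 852 = 5490;  20013 + 5490 = 25503;  70013 + 25503 = 95516
852 + 72 = 924;  5490 + 924 = 6414;  25503 + 6414 = 31917;  95516 + 31917 = 127433
924 + 72 = 996;  6414 + 996 = 7410;  31917 + 7410 = 39327;  127433 + 39327 = 166760
996 + 72 = 1068;  7410 + 1068 = 8478;  39327 + 8478 = 47805;  166760 + 47805 = 214565
1068 + 72 = 1140;  8478 + 1140 = 9618;  47805 + 9618 = 57423;  214565 + 57423 = 271988

271988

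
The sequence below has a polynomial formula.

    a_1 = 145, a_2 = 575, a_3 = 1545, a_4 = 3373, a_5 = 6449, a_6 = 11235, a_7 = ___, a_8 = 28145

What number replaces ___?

18265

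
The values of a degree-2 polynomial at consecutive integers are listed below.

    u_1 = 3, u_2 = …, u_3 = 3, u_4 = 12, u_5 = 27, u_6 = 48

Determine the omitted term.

Using the last 4 terms:
D1: 9, 15, 21
D2: 6, 6
Constant second difference = 6.
Extend backward: 9 − 6 = 3;  3 − 3 = 0

0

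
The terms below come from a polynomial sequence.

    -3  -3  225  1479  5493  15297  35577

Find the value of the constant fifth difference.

Δ: 0, 228, 1254, 4014, 9804, 20280
Δ²: 228, 1026, 2760, 5790, 10476
Δ³: 798, 1734, 3030, 4686
Δ⁴: 936, 1296, 1656
Δ⁵: 360, 360

360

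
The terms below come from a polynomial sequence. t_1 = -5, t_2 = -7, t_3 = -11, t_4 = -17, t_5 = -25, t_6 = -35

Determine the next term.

-2, -4, -6, -8, -10
-2, -2, -2, -2
The second differences are constant (-2).
-10 − 2 = -12;  -35 − 12 = -47

-47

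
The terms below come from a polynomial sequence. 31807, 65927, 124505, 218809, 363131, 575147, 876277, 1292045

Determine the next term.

Δ: 34120 , 58578 , 94304 , 144322 , 212016 , 301130 , 415768
Δ²: 24458 , 35726 , 50018 , 67694 , 89114 , 114638
Δ³: 11268 , 14292 , 17676 , 21420 , 25524
Δ⁴: 3024 , 3384 , 3744 , 4104
Δ⁵: 360 , 360 , 360
Fifth differences constant at 360.
4104 + 360 = 4464;  25524 + 4464 = 29988;  114638 + 29988 = 144626;  415768 + 144626 = 560394;  1292045 + 560394 = 1852439

1852439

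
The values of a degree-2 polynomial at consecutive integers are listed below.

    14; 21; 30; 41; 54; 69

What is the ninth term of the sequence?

Δ: 7, 9, 11, 13, 15
Δ²: 2, 2, 2, 2
The second differences are constant (2).
15 + 2 = 17;  69 + 17 = 86
17 + 2 = 19;  86 + 19 = 105
19 + 2 = 21;  105 + 21 = 126

126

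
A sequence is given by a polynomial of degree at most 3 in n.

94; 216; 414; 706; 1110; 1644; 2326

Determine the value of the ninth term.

D1: 122  198  292  404  534  682
D2: 76  94  112  130  148
D3: 18  18  18  18
Constant third difference = 18, so extend:
148 + 18 = 166;  682 + 166 = 848;  2326 + 848 = 3174
166 + 18 = 184;  848 + 184 = 1032;  3174 + 1032 = 4206

4206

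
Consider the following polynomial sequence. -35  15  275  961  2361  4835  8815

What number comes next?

14805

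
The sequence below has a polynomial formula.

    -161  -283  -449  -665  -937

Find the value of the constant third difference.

First differences: -122, -166, -216, -272
Second differences: -44, -50, -56
Third differences: -6, -6

-6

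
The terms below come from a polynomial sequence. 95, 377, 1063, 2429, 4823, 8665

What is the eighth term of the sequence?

282, 686, 1366, 2394, 3842
404, 680, 1028, 1448
276, 348, 420
72, 72
Fourth differences constant at 72.
420 + 72 = 492;  1448 + 492 = 1940;  3842 + 1940 = 5782;  8665 + 5782 = 14447
492 + 72 = 564;  1940 + 564 = 2504;  5782 + 2504 = 8286;  14447 + 8286 = 22733

22733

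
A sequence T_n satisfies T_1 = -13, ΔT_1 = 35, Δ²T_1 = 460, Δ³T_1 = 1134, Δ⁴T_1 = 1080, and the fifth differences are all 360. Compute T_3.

517

Build the table forward from the leading diagonal:
Δ⁵: 360  360  360
Δ⁴: 1080  1440  1800
Δ³: 1134  2214  3654
Δ²: 460  1594  3808
Δ: 35  495  2089
T: -13  22  517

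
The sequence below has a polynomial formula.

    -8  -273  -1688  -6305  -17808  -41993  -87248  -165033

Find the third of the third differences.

-5796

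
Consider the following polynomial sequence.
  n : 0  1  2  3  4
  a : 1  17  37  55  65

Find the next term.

61

D1: 16  20  18  10
D2: 4  -2  -8
D3: -6  -6
The third differences are constant (-6).
-8 − 6 = -14;  10 − 14 = -4;  65 − 4 = 61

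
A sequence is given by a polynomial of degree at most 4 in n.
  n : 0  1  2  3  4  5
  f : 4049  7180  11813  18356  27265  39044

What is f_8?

97361

3131, 4633, 6543, 8909, 11779
1502, 1910, 2366, 2870
408, 456, 504
48, 48
Fourth differences constant at 48.
504 + 48 = 552;  2870 + 552 = 3422;  11779 + 3422 = 15201;  39044 + 15201 = 54245
552 + 48 = 600;  3422 + 600 = 4022;  15201 + 4022 = 19223;  54245 + 19223 = 73468
600 + 48 = 648;  4022 + 648 = 4670;  19223 + 4670 = 23893;  73468 + 23893 = 97361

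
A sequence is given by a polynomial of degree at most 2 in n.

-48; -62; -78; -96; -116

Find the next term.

-138

-14 , -16 , -18 , -20
-2 , -2 , -2
Constant second difference = -2, so extend:
-20 − 2 = -22;  -116 − 22 = -138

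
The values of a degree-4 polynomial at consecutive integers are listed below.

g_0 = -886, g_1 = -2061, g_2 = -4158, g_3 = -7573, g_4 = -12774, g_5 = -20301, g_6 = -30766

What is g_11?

Δ: -1175, -2097, -3415, -5201, -7527, -10465
Δ²: -922, -1318, -1786, -2326, -2938
Δ³: -396, -468, -540, -612
Δ⁴: -72, -72, -72
Fourth differences constant at -72.
-612 − 72 = -684;  -2938 − 684 = -3622;  -10465 − 3622 = -14087;  -30766 − 14087 = -44853
-684 − 72 = -756;  -3622 − 756 = -4378;  -14087 − 4378 = -18465;  -44853 − 18465 = -63318
-756 − 72 = -828;  -4378 − 828 = -5206;  -18465 − 5206 = -23671;  -63318 − 23671 = -86989
-828 − 72 = -900;  -5206 − 900 = -6106;  -23671 − 6106 = -29777;  -86989 − 29777 = -116766
-900 − 72 = -972;  -6106 − 972 = -7078;  -29777 − 7078 = -36855;  -116766 − 36855 = -153621

-153621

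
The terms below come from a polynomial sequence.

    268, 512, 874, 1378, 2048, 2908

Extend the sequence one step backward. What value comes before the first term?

First differences: 244  362  504  670  860
Second differences: 118  142  166  190
Third differences: 24  24  24
The third differences are constant at 24.
Work back: 118 − 24 = 94;  244 − 94 = 150;  268 − 150 = 118

118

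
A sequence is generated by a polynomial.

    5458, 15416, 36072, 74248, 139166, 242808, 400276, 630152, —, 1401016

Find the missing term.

Using the first 8 terms:
D1: 9958, 20656, 38176, 64918, 103642, 157468, 229876
D2: 10698, 17520, 26742, 38724, 53826, 72408
D3: 6822, 9222, 11982, 15102, 18582
D4: 2400, 2760, 3120, 3480
D5: 360, 360, 360
Constant fifth difference = 360.
Extend forward: 3480 + 360 = 3840;  18582 + 3840 = 22422;  72408 + 22422 = 94830;  229876 + 94830 = 324706;  630152 + 324706 = 954858

954858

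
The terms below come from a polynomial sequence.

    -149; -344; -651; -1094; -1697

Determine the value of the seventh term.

-195, -307, -443, -603
-112, -136, -160
-24, -24
Constant third difference = -24, so extend:
-160 − 24 = -184;  -603 − 184 = -787;  -1697 − 787 = -2484
-184 − 24 = -208;  -787 − 208 = -995;  -2484 − 995 = -3479

-3479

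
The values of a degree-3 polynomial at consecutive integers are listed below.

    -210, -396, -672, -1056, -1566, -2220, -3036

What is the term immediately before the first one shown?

-96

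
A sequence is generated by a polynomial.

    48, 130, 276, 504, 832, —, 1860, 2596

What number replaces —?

Using the first 5 terms:
First differences: 82  146  228  328
Second differences: 64  82  100
Third differences: 18  18
Constant third difference = 18.
Extend forward: 100 + 18 = 118;  328 + 118 = 446;  832 + 446 = 1278

1278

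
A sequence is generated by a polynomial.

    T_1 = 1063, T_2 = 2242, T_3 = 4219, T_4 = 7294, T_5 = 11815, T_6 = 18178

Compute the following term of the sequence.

26827

First differences: 1179  1977  3075  4521  6363
Second differences: 798  1098  1446  1842
Third differences: 300  348  396
Fourth differences: 48  48
The fourth differences are constant (48).
396 + 48 = 444;  1842 + 444 = 2286;  6363 + 2286 = 8649;  18178 + 8649 = 26827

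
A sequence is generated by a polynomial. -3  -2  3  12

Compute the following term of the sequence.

25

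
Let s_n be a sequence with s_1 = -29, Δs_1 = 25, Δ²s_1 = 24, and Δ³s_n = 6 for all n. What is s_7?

601

Build the table forward from the leading diagonal:
Δ³: 6  6  6  6  6  6  6
Δ²: 24  30  36  42  48  54  60
Δ: 25  49  79  115  157  205  259
s: -29  -4  45  124  239  396  601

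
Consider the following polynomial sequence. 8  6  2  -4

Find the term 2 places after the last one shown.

-22

-2 , -4 , -6
-2 , -2
Second differences constant at -2.
-6 − 2 = -8;  -4 − 8 = -12
-8 − 2 = -10;  -12 − 10 = -22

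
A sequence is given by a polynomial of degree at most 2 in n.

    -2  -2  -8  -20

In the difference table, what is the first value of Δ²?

-6

D1: 0, -6, -12
D2: -6, -6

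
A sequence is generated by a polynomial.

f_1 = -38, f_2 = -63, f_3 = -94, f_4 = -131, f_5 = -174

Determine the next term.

First differences: -25, -31, -37, -43
Second differences: -6, -6, -6
Constant second difference = -6, so extend:
-43 − 6 = -49;  -174 − 49 = -223

-223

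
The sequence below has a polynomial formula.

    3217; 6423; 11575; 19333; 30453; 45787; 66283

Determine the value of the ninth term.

3206, 5152, 7758, 11120, 15334, 20496
1946, 2606, 3362, 4214, 5162
660, 756, 852, 948
96, 96, 96
Constant fourth difference = 96, so extend:
948 + 96 = 1044;  5162 + 1044 = 6206;  20496 + 6206 = 26702;  66283 + 26702 = 92985
1044 + 96 = 1140;  6206 + 1140 = 7346;  26702 + 7346 = 34048;  92985 + 34048 = 127033

127033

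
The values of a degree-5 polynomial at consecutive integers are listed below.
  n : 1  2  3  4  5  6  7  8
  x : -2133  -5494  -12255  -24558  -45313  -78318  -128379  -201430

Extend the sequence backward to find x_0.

D1: -3361  -6761  -12303  -20755  -33005  -50061  -73051
D2: -3400  -5542  -8452  -12250  -17056  -22990
D3: -2142  -2910  -3798  -4806  -5934
D4: -768  -888  -1008  -1128
D5: -120  -120  -120
The fifth differences are constant at -120.
Work back: -768 + 120 = -648;  -2142 + 648 = -1494;  -3400 + 1494 = -1906;  -3361 + 1906 = -1455;  -2133 + 1455 = -678

-678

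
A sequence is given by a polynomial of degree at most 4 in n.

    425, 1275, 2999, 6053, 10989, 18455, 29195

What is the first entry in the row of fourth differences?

96

D1: 850, 1724, 3054, 4936, 7466, 10740
D2: 874, 1330, 1882, 2530, 3274
D3: 456, 552, 648, 744
D4: 96, 96, 96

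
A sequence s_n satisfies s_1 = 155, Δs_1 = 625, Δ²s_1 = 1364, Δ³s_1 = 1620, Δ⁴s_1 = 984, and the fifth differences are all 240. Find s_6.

Build the table forward from the leading diagonal:
Fifth differences: 240  240  240  240  240  240
Fourth differences: 984  1224  1464  1704  1944  2184
Third differences: 1620  2604  3828  5292  6996  8940
Second differences: 1364  2984  5588  9416  14708  21704
First differences: 625  1989  4973  10561  19977  34685
s: 155  780  2769  7742  18303  38280

38280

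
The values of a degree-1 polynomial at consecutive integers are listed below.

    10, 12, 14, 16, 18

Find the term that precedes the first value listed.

8

First differences: 2, 2, 2, 2
The first differences are constant at 2.
Work back: 10 − 2 = 8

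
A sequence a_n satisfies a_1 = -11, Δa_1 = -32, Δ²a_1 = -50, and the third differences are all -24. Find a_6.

-911

Build the table forward from the leading diagonal:
Δ³: -24, -24, -24, -24, -24, -24
Δ²: -50, -74, -98, -122, -146, -170
Δ: -32, -82, -156, -254, -376, -522
a: -11, -43, -125, -281, -535, -911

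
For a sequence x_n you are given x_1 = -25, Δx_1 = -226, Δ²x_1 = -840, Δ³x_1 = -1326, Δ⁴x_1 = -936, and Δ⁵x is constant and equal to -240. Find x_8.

Build the table forward from the leading diagonal:
Δ⁵: -240  -240  -240  -240  -240  -240  -240  -240
Δ⁴: -936  -1176  -1416  -1656  -1896  -2136  -2376  -2616
Δ³: -1326  -2262  -3438  -4854  -6510  -8406  -10542  -12918
Δ²: -840  -2166  -4428  -7866  -12720  -19230  -27636  -38178
Δ: -226  -1066  -3232  -7660  -15526  -28246  -47476  -75112
x: -25  -251  -1317  -4549  -12209  -27735  -55981  -103457

-103457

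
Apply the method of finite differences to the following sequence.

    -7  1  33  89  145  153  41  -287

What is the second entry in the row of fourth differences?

D1: 8, 32, 56, 56, 8, -112, -328
D2: 24, 24, 0, -48, -120, -216
D3: 0, -24, -48, -72, -96
D4: -24, -24, -24, -24

-24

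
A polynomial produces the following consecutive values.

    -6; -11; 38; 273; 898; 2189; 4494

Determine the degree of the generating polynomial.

4

First differences: -5, 49, 235, 625, 1291, 2305
Second differences: 54, 186, 390, 666, 1014
Third differences: 132, 204, 276, 348
Fourth differences: 72, 72, 72
The fourth differences are constant, so the polynomial has degree 4.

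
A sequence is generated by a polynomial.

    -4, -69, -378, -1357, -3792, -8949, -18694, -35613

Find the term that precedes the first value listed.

-65  -309  -979  -2435  -5157  -9745  -16919
-244  -670  -1456  -2722  -4588  -7174
-426  -786  -1266  -1866  -2586
-360  -480  -600  -720
-120  -120  -120
The fifth differences are constant at -120.
Work back: -360 + 120 = -240;  -426 + 240 = -186;  -244 + 186 = -58;  -65 + 58 = -7;  -4 + 7 = 3

3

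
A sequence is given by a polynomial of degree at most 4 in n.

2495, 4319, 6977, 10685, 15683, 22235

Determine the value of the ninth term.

First differences: 1824  2658  3708  4998  6552
Second differences: 834  1050  1290  1554
Third differences: 216  240  264
Fourth differences: 24  24
Constant fourth difference = 24, so extend:
264 + 24 = 288;  1554 + 288 = 1842;  6552 + 1842 = 8394;  22235 + 8394 = 30629
288 + 24 = 312;  1842 + 312 = 2154;  8394 + 2154 = 10548;  30629 + 10548 = 41177
312 + 24 = 336;  2154 + 336 = 2490;  10548 + 2490 = 13038;  41177 + 13038 = 54215

54215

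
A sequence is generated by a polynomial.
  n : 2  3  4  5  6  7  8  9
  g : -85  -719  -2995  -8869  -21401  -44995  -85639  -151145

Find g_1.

-634  -2276  -5874  -12532  -23594  -40644  -65506
-1642  -3598  -6658  -11062  -17050  -24862
-1956  -3060  -4404  -5988  -7812
-1104  -1344  -1584  -1824
-240  -240  -240
The fifth differences are constant at -240.
Work back: -1104 + 240 = -864;  -1956 + 864 = -1092;  -1642 + 1092 = -550;  -634 + 550 = -84;  -85 + 84 = -1

-1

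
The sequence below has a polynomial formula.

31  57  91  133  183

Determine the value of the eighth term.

381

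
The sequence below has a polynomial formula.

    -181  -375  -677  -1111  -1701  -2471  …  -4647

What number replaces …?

-3445

Using the first 6 terms:
First differences: -194  -302  -434  -590  -770
Second differences: -108  -132  -156  -180
Third differences: -24  -24  -24
Constant third difference = -24.
Extend forward: -180 − 24 = -204;  -770 − 204 = -974;  -2471 − 974 = -3445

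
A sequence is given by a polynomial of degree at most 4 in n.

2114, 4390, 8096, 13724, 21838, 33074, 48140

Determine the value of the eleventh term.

163384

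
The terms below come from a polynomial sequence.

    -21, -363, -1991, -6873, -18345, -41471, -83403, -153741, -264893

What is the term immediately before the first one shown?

Δ: -342, -1628, -4882, -11472, -23126, -41932, -70338, -111152
Δ²: -1286, -3254, -6590, -11654, -18806, -28406, -40814
Δ³: -1968, -3336, -5064, -7152, -9600, -12408
Δ⁴: -1368, -1728, -2088, -2448, -2808
Δ⁵: -360, -360, -360, -360
The fifth differences are constant at -360.
Work back: -1368 + 360 = -1008;  -1968 + 1008 = -960;  -1286 + 960 = -326;  -342 + 326 = -16;  -21 + 16 = -5

-5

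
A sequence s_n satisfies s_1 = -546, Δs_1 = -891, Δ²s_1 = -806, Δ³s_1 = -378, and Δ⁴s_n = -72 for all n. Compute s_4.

-6015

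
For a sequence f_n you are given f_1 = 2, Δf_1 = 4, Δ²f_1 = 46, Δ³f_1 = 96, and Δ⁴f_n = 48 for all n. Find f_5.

726

Build the table forward from the leading diagonal:
Fourth differences: 48, 48, 48, 48, 48
Third differences: 96, 144, 192, 240, 288
Second differences: 46, 142, 286, 478, 718
First differences: 4, 50, 192, 478, 956
f: 2, 6, 56, 248, 726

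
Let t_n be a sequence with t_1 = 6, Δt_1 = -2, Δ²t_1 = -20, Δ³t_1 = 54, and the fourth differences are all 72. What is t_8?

3982

Build the table forward from the leading diagonal:
D4: 72  72  72  72  72  72  72  72
D3: 54  126  198  270  342  414  486  558
D2: -20  34  160  358  628  970  1384  1870
D1: -2  -22  12  172  530  1158  2128  3512
t: 6  4  -18  -6  166  696  1854  3982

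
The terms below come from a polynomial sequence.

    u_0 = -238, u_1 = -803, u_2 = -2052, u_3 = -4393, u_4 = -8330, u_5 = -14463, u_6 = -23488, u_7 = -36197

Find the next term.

-53478

Δ: -565, -1249, -2341, -3937, -6133, -9025, -12709
Δ²: -684, -1092, -1596, -2196, -2892, -3684
Δ³: -408, -504, -600, -696, -792
Δ⁴: -96, -96, -96, -96
Fourth differences constant at -96.
-792 − 96 = -888;  -3684 − 888 = -4572;  -12709 − 4572 = -17281;  -36197 − 17281 = -53478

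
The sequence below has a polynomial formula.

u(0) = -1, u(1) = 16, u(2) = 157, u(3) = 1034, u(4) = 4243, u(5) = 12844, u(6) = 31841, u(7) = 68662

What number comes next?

First differences: 17 , 141 , 877 , 3209 , 8601 , 18997 , 36821
Second differences: 124 , 736 , 2332 , 5392 , 10396 , 17824
Third differences: 612 , 1596 , 3060 , 5004 , 7428
Fourth differences: 984 , 1464 , 1944 , 2424
Fifth differences: 480 , 480 , 480
Fifth differences constant at 480.
2424 + 480 = 2904;  7428 + 2904 = 10332;  17824 + 10332 = 28156;  36821 + 28156 = 64977;  68662 + 64977 = 133639

133639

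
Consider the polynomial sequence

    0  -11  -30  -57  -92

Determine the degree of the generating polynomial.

2

D1: -11, -19, -27, -35
D2: -8, -8, -8
The second differences are constant, so the polynomial has degree 2.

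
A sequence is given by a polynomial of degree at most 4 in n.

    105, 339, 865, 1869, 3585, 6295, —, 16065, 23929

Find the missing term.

10329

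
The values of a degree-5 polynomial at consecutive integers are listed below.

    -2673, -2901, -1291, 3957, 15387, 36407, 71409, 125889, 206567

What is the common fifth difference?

Δ: -228, 1610, 5248, 11430, 21020, 35002, 54480, 80678
Δ²: 1838, 3638, 6182, 9590, 13982, 19478, 26198
Δ³: 1800, 2544, 3408, 4392, 5496, 6720
Δ⁴: 744, 864, 984, 1104, 1224
Δ⁵: 120, 120, 120, 120

120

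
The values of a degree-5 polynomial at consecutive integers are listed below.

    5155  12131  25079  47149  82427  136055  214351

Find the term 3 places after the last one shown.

680587

D1: 6976  12948  22070  35278  53628  78296
D2: 5972  9122  13208  18350  24668
D3: 3150  4086  5142  6318
D4: 936  1056  1176
D5: 120  120
Constant fifth difference = 120, so extend:
1176 + 120 = 1296;  6318 + 1296 = 7614;  24668 + 7614 = 32282;  78296 + 32282 = 110578;  214351 + 110578 = 324929
1296 + 120 = 1416;  7614 + 1416 = 9030;  32282 + 9030 = 41312;  110578 + 41312 = 151890;  324929 + 151890 = 476819
1416 + 120 = 1536;  9030 + 1536 = 10566;  41312 + 10566 = 51878;  151890 + 51878 = 203768;  476819 + 203768 = 680587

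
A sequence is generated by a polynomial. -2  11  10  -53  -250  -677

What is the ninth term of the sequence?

-4658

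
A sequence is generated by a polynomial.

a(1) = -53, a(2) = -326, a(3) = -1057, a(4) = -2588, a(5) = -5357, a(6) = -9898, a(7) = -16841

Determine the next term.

-273, -731, -1531, -2769, -4541, -6943
-458, -800, -1238, -1772, -2402
-342, -438, -534, -630
-96, -96, -96
Fourth differences constant at -96.
-630 − 96 = -726;  -2402 − 726 = -3128;  -6943 − 3128 = -10071;  -16841 − 10071 = -26912

-26912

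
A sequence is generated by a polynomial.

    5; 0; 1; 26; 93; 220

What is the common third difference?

18

D1: -5, 1, 25, 67, 127
D2: 6, 24, 42, 60
D3: 18, 18, 18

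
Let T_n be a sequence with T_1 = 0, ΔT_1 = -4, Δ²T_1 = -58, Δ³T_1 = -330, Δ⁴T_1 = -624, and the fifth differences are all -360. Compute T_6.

-7380

Build the table forward from the leading diagonal:
Δ⁵: -360, -360, -360, -360, -360, -360
Δ⁴: -624, -984, -1344, -1704, -2064, -2424
Δ³: -330, -954, -1938, -3282, -4986, -7050
Δ²: -58, -388, -1342, -3280, -6562, -11548
Δ: -4, -62, -450, -1792, -5072, -11634
T: 0, -4, -66, -516, -2308, -7380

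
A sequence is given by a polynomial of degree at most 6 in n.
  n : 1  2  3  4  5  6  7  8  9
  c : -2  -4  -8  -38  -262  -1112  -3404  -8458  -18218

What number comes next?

-35372

-2, -4, -30, -224, -850, -2292, -5054, -9760
-2, -26, -194, -626, -1442, -2762, -4706
-24, -168, -432, -816, -1320, -1944
-144, -264, -384, -504, -624
-120, -120, -120, -120
The fifth differences are constant (-120).
-624 − 120 = -744;  -1944 − 744 = -2688;  -4706 − 2688 = -7394;  -9760 − 7394 = -17154;  -18218 − 17154 = -35372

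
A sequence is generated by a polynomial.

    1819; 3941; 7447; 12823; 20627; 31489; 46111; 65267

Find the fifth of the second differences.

3760

Δ: 2122, 3506, 5376, 7804, 10862, 14622, 19156
Δ²: 1384, 1870, 2428, 3058, 3760, 4534
Δ³: 486, 558, 630, 702, 774
Δ⁴: 72, 72, 72, 72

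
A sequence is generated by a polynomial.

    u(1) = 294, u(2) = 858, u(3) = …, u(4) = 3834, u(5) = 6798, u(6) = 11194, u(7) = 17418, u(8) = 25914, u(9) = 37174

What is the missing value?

Using the last 6 terms:
Δ: 2964, 4396, 6224, 8496, 11260
Δ²: 1432, 1828, 2272, 2764
Δ³: 396, 444, 492
Δ⁴: 48, 48
Constant fourth difference = 48.
Extend backward: 396 − 48 = 348;  1432 − 348 = 1084;  2964 − 1084 = 1880;  3834 − 1880 = 1954

1954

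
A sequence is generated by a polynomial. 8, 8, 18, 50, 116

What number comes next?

Δ: 0 , 10 , 32 , 66
Δ²: 10 , 22 , 34
Δ³: 12 , 12
The third differences are constant (12).
34 + 12 = 46;  66 + 46 = 112;  116 + 112 = 228

228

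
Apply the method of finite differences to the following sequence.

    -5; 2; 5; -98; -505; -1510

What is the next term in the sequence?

-3503

7, 3, -103, -407, -1005
-4, -106, -304, -598
-102, -198, -294
-96, -96
The fourth differences are constant (-96).
-294 − 96 = -390;  -598 − 390 = -988;  -1005 − 988 = -1993;  -1510 − 1993 = -3503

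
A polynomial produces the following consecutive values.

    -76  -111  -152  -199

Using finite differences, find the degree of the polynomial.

2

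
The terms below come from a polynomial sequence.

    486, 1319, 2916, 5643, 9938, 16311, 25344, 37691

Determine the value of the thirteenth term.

833, 1597, 2727, 4295, 6373, 9033, 12347
764, 1130, 1568, 2078, 2660, 3314
366, 438, 510, 582, 654
72, 72, 72, 72
The fourth differences are constant (72).
654 + 72 = 726;  3314 + 726 = 4040;  12347 + 4040 = 16387;  37691 + 16387 = 54078
726 + 72 = 798;  4040 + 798 = 4838;  16387 + 4838 = 21225;  54078 + 21225 = 75303
798 + 72 = 870;  4838 + 870 = 5708;  21225 + 5708 = 26933;  75303 + 26933 = 102236
870 + 72 = 942;  5708 + 942 = 6650;  26933 + 6650 = 33583;  102236 + 33583 = 135819
942 + 72 = 1014;  6650 + 1014 = 7664;  33583 + 7664 = 41247;  135819 + 41247 = 177066

177066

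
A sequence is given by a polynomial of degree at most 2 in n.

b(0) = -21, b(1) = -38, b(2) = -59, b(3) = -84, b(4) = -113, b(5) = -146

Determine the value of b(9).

-17, -21, -25, -29, -33
-4, -4, -4, -4
The second differences are constant (-4).
-33 − 4 = -37;  -146 − 37 = -183
-37 − 4 = -41;  -183 − 41 = -224
-41 − 4 = -45;  -224 − 45 = -269
-45 − 4 = -49;  -269 − 49 = -318

-318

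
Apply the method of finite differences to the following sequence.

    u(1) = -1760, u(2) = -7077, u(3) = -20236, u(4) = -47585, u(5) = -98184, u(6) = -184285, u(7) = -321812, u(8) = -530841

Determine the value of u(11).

-1860060

D1: -5317, -13159, -27349, -50599, -86101, -137527, -209029
D2: -7842, -14190, -23250, -35502, -51426, -71502
D3: -6348, -9060, -12252, -15924, -20076
D4: -2712, -3192, -3672, -4152
D5: -480, -480, -480
The fifth differences are constant (-480).
-4152 − 480 = -4632;  -20076 − 4632 = -24708;  -71502 − 24708 = -96210;  -209029 − 96210 = -305239;  -530841 − 305239 = -836080
-4632 − 480 = -5112;  -24708 − 5112 = -29820;  -96210 − 29820 = -126030;  -305239 − 126030 = -431269;  -836080 − 431269 = -1267349
-5112 − 480 = -5592;  -29820 − 5592 = -35412;  -126030 − 35412 = -161442;  -431269 − 161442 = -592711;  -1267349 − 592711 = -1860060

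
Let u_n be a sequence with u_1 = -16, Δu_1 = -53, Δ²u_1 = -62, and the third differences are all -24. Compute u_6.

-1141

Build the table forward from the leading diagonal:
Δ³: -24  -24  -24  -24  -24  -24
Δ²: -62  -86  -110  -134  -158  -182
Δ: -53  -115  -201  -311  -445  -603
u: -16  -69  -184  -385  -696  -1141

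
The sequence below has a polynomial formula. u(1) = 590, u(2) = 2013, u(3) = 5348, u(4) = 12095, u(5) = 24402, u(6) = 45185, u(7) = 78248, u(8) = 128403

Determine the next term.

1423, 3335, 6747, 12307, 20783, 33063, 50155
1912, 3412, 5560, 8476, 12280, 17092
1500, 2148, 2916, 3804, 4812
648, 768, 888, 1008
120, 120, 120
The fifth differences are constant (120).
1008 + 120 = 1128;  4812 + 1128 = 5940;  17092 + 5940 = 23032;  50155 + 23032 = 73187;  128403 + 73187 = 201590

201590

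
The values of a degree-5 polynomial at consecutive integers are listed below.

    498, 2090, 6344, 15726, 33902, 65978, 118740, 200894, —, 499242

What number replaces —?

323306

Using the first 8 terms:
1592  4254  9382  18176  32076  52762  82154
2662  5128  8794  13900  20686  29392
2466  3666  5106  6786  8706
1200  1440  1680  1920
240  240  240
Constant fifth difference = 240.
Extend forward: 1920 + 240 = 2160;  8706 + 2160 = 10866;  29392 + 10866 = 40258;  82154 + 40258 = 122412;  200894 + 122412 = 323306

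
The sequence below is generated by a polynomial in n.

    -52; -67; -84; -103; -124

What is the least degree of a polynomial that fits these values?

-15, -17, -19, -21
-2, -2, -2
The second differences are constant, so the polynomial has degree 2.

2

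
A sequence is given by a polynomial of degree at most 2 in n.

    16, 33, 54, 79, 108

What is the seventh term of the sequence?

178

17  21  25  29
4  4  4
Second differences constant at 4.
29 + 4 = 33;  108 + 33 = 141
33 + 4 = 37;  141 + 37 = 178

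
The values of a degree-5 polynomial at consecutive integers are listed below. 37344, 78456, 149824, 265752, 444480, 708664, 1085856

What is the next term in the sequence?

Δ: 41112  71368  115928  178728  264184  377192
Δ²: 30256  44560  62800  85456  113008
Δ³: 14304  18240  22656  27552
Δ⁴: 3936  4416  4896
Δ⁵: 480  480
Fifth differences constant at 480.
4896 + 480 = 5376;  27552 + 5376 = 32928;  113008 + 32928 = 145936;  377192 + 145936 = 523128;  1085856 + 523128 = 1608984

1608984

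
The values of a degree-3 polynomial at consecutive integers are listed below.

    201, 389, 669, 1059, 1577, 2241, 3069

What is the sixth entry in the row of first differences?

828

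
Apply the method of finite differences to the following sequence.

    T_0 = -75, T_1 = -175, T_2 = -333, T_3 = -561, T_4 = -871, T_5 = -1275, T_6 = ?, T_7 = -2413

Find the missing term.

-1785

Using the first 6 terms:
D1: -100  -158  -228  -310  -404
D2: -58  -70  -82  -94
D3: -12  -12  -12
Constant third difference = -12.
Extend forward: -94 − 12 = -106;  -404 − 106 = -510;  -1275 − 510 = -1785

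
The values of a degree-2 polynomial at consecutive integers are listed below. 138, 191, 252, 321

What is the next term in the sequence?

First differences: 53 , 61 , 69
Second differences: 8 , 8
Second differences constant at 8.
69 + 8 = 77;  321 + 77 = 398

398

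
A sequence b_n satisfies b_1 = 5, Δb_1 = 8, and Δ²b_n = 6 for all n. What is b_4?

47

Build the table forward from the leading diagonal:
Δ²: 6  6  6  6
Δ: 8  14  20  26
b: 5  13  27  47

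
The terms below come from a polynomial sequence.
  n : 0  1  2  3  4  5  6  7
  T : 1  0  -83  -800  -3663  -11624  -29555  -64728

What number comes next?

-1, -83, -717, -2863, -7961, -17931, -35173
-82, -634, -2146, -5098, -9970, -17242
-552, -1512, -2952, -4872, -7272
-960, -1440, -1920, -2400
-480, -480, -480
The fifth differences are constant (-480).
-2400 − 480 = -2880;  -7272 − 2880 = -10152;  -17242 − 10152 = -27394;  -35173 − 27394 = -62567;  -64728 − 62567 = -127295

-127295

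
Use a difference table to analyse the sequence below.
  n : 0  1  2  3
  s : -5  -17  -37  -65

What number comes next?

Δ: -12 , -20 , -28
Δ²: -8 , -8
The second differences are constant (-8).
-28 − 8 = -36;  -65 − 36 = -101

-101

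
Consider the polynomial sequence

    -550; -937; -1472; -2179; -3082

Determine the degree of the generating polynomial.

-387, -535, -707, -903
-148, -172, -196
-24, -24
The third differences are constant, so the polynomial has degree 3.

3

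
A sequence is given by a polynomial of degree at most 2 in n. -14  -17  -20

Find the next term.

-23

First differences: -3, -3
First differences constant at -3.
-20 − 3 = -23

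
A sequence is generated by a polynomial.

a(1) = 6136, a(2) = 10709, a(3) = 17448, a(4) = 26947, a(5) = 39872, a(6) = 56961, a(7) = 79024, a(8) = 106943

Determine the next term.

141672

4573, 6739, 9499, 12925, 17089, 22063, 27919
2166, 2760, 3426, 4164, 4974, 5856
594, 666, 738, 810, 882
72, 72, 72, 72
The fourth differences are constant (72).
882 + 72 = 954;  5856 + 954 = 6810;  27919 + 6810 = 34729;  106943 + 34729 = 141672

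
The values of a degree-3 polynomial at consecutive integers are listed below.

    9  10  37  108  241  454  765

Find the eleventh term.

3349

1 , 27 , 71 , 133 , 213 , 311
26 , 44 , 62 , 80 , 98
18 , 18 , 18 , 18
The third differences are constant (18).
98 + 18 = 116;  311 + 116 = 427;  765 + 427 = 1192
116 + 18 = 134;  427 + 134 = 561;  1192 + 561 = 1753
134 + 18 = 152;  561 + 152 = 713;  1753 + 713 = 2466
152 + 18 = 170;  713 + 170 = 883;  2466 + 883 = 3349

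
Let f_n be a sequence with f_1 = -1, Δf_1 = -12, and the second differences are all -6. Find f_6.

-121

Build the table forward from the leading diagonal:
D2: -6, -6, -6, -6, -6, -6
D1: -12, -18, -24, -30, -36, -42
f: -1, -13, -31, -55, -85, -121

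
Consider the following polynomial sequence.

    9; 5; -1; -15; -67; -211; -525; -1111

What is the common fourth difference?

First differences: -4, -6, -14, -52, -144, -314, -586
Second differences: -2, -8, -38, -92, -170, -272
Third differences: -6, -30, -54, -78, -102
Fourth differences: -24, -24, -24, -24

-24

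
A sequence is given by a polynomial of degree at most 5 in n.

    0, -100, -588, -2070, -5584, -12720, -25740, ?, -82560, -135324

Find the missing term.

-47698

Using the first 7 terms:
D1: -100, -488, -1482, -3514, -7136, -13020
D2: -388, -994, -2032, -3622, -5884
D3: -606, -1038, -1590, -2262
D4: -432, -552, -672
D5: -120, -120
Constant fifth difference = -120.
Extend forward: -672 − 120 = -792;  -2262 − 792 = -3054;  -5884 − 3054 = -8938;  -13020 − 8938 = -21958;  -25740 − 21958 = -47698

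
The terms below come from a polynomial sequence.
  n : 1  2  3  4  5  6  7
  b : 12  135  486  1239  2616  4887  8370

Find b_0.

D1: 123  351  753  1377  2271  3483
D2: 228  402  624  894  1212
D3: 174  222  270  318
D4: 48  48  48
The fourth differences are constant at 48.
Work back: 174 − 48 = 126;  228 − 126 = 102;  123 − 102 = 21;  12 − 21 = -9

-9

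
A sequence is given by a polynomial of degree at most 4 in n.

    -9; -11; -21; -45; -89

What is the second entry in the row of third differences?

First differences: -2, -10, -24, -44
Second differences: -8, -14, -20
Third differences: -6, -6

-6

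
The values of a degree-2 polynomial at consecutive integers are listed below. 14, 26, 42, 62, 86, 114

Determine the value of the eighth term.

Δ: 12, 16, 20, 24, 28
Δ²: 4, 4, 4, 4
Second differences constant at 4.
28 + 4 = 32;  114 + 32 = 146
32 + 4 = 36;  146 + 36 = 182

182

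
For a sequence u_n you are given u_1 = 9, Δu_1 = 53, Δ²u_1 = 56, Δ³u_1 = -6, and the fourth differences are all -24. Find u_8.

506

Build the table forward from the leading diagonal:
Fourth differences: -24, -24, -24, -24, -24, -24, -24, -24
Third differences: -6, -30, -54, -78, -102, -126, -150, -174
Second differences: 56, 50, 20, -34, -112, -214, -340, -490
First differences: 53, 109, 159, 179, 145, 33, -181, -521
u: 9, 62, 171, 330, 509, 654, 687, 506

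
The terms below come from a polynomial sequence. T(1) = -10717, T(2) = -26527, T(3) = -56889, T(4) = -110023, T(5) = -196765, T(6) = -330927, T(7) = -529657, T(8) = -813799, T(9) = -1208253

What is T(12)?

Δ: -15810, -30362, -53134, -86742, -134162, -198730, -284142, -394454
Δ²: -14552, -22772, -33608, -47420, -64568, -85412, -110312
Δ³: -8220, -10836, -13812, -17148, -20844, -24900
Δ⁴: -2616, -2976, -3336, -3696, -4056
Δ⁵: -360, -360, -360, -360
The fifth differences are constant (-360).
-4056 − 360 = -4416;  -24900 − 4416 = -29316;  -110312 − 29316 = -139628;  -394454 − 139628 = -534082;  -1208253 − 534082 = -1742335
-4416 − 360 = -4776;  -29316 − 4776 = -34092;  -139628 − 34092 = -173720;  -534082 − 173720 = -707802;  -1742335 − 707802 = -2450137
-4776 − 360 = -5136;  -34092 − 5136 = -39228;  -173720 − 39228 = -212948;  -707802 − 212948 = -920750;  -2450137 − 920750 = -3370887

-3370887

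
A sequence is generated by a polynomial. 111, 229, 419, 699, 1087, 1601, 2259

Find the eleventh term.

D1: 118, 190, 280, 388, 514, 658
D2: 72, 90, 108, 126, 144
D3: 18, 18, 18, 18
Third differences constant at 18.
144 + 18 = 162;  658 + 162 = 820;  2259 + 820 = 3079
162 + 18 = 180;  820 + 180 = 1000;  3079 + 1000 = 4079
180 + 18 = 198;  1000 + 198 = 1198;  4079 + 1198 = 5277
198 + 18 = 216;  1198 + 216 = 1414;  5277 + 1414 = 6691

6691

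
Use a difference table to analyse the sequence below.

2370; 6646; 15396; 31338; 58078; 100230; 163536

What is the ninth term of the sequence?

382938

Δ: 4276, 8750, 15942, 26740, 42152, 63306
Δ²: 4474, 7192, 10798, 15412, 21154
Δ³: 2718, 3606, 4614, 5742
Δ⁴: 888, 1008, 1128
Δ⁵: 120, 120
Constant fifth difference = 120, so extend:
1128 + 120 = 1248;  5742 + 1248 = 6990;  21154 + 6990 = 28144;  63306 + 28144 = 91450;  163536 + 91450 = 254986
1248 + 120 = 1368;  6990 + 1368 = 8358;  28144 + 8358 = 36502;  91450 + 36502 = 127952;  254986 + 127952 = 382938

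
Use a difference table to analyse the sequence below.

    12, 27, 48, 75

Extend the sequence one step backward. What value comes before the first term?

3

15  21  27
6  6
The second differences are constant at 6.
Work back: 15 − 6 = 9;  12 − 9 = 3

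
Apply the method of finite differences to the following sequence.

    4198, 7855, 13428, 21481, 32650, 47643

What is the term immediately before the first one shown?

1965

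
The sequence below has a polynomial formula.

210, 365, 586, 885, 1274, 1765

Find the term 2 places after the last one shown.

Δ: 155, 221, 299, 389, 491
Δ²: 66, 78, 90, 102
Δ³: 12, 12, 12
Constant third difference = 12, so extend:
102 + 12 = 114;  491 + 114 = 605;  1765 + 605 = 2370
114 + 12 = 126;  605 + 126 = 731;  2370 + 731 = 3101

3101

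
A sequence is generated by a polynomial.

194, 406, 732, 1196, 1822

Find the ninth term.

6426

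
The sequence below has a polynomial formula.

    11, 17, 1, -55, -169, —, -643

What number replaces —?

-359

Using the first 5 terms:
6, -16, -56, -114
-22, -40, -58
-18, -18
Constant third difference = -18.
Extend forward: -58 − 18 = -76;  -114 − 76 = -190;  -169 − 190 = -359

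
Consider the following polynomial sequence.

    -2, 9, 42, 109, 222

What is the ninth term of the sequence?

1374

Δ: 11 , 33 , 67 , 113
Δ²: 22 , 34 , 46
Δ³: 12 , 12
Third differences constant at 12.
46 + 12 = 58;  113 + 58 = 171;  222 + 171 = 393
58 + 12 = 70;  171 + 70 = 241;  393 + 241 = 634
70 + 12 = 82;  241 + 82 = 323;  634 + 323 = 957
82 + 12 = 94;  323 + 94 = 417;  957 + 417 = 1374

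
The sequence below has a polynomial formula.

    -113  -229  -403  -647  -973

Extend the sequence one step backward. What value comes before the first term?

-43

D1: -116, -174, -244, -326
D2: -58, -70, -82
D3: -12, -12
The third differences are constant at -12.
Work back: -58 + 12 = -46;  -116 + 46 = -70;  -113 + 70 = -43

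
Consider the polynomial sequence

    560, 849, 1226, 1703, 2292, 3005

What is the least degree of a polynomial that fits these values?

3

D1: 289, 377, 477, 589, 713
D2: 88, 100, 112, 124
D3: 12, 12, 12
The third differences are constant, so the polynomial has degree 3.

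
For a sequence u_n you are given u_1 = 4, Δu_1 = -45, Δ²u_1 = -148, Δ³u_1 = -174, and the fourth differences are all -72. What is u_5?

-1832

Build the table forward from the leading diagonal:
Δ⁴: -72, -72, -72, -72, -72
Δ³: -174, -246, -318, -390, -462
Δ²: -148, -322, -568, -886, -1276
Δ: -45, -193, -515, -1083, -1969
u: 4, -41, -234, -749, -1832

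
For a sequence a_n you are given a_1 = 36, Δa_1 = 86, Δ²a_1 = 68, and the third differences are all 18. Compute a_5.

860

Build the table forward from the leading diagonal:
D3: 18, 18, 18, 18, 18
D2: 68, 86, 104, 122, 140
D1: 86, 154, 240, 344, 466
a: 36, 122, 276, 516, 860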